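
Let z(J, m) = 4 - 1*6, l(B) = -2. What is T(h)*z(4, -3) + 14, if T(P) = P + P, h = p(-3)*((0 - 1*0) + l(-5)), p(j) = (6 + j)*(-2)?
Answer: -34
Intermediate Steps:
z(J, m) = -2 (z(J, m) = 4 - 6 = -2)
p(j) = -12 - 2*j
h = 12 (h = (-12 - 2*(-3))*((0 - 1*0) - 2) = (-12 + 6)*((0 + 0) - 2) = -6*(0 - 2) = -6*(-2) = 12)
T(P) = 2*P
T(h)*z(4, -3) + 14 = (2*12)*(-2) + 14 = 24*(-2) + 14 = -48 + 14 = -34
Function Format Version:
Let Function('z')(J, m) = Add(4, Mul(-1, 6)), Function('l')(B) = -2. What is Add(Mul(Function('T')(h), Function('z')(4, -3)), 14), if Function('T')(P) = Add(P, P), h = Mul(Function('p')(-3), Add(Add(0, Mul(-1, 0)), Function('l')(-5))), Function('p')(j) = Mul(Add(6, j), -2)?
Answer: -34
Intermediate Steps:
Function('z')(J, m) = -2 (Function('z')(J, m) = Add(4, -6) = -2)
Function('p')(j) = Add(-12, Mul(-2, j))
h = 12 (h = Mul(Add(-12, Mul(-2, -3)), Add(Add(0, Mul(-1, 0)), -2)) = Mul(Add(-12, 6), Add(Add(0, 0), -2)) = Mul(-6, Add(0, -2)) = Mul(-6, -2) = 12)
Function('T')(P) = Mul(2, P)
Add(Mul(Function('T')(h), Function('z')(4, -3)), 14) = Add(Mul(Mul(2, 12), -2), 14) = Add(Mul(24, -2), 14) = Add(-48, 14) = -34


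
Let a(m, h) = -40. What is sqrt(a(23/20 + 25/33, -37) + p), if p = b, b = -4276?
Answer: 2*I*sqrt(1079) ≈ 65.696*I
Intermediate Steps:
p = -4276
sqrt(a(23/20 + 25/33, -37) + p) = sqrt(-40 - 4276) = sqrt(-4316) = 2*I*sqrt(1079)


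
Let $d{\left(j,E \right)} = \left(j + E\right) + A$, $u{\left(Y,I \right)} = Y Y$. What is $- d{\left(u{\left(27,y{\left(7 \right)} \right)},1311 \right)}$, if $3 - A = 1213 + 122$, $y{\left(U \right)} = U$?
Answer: $-708$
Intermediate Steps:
$u{\left(Y,I \right)} = Y^{2}$
$A = -1332$ ($A = 3 - \left(1213 + 122\right) = 3 - 1335 = -1332$)
$d{\left(j,E \right)} = -1332 + E + j$ ($d{\left(j,E \right)} = \left(j + E\right) - 1332 = \left(E + j\right) - 1332 = -1332 + E + j$)
$- d{\left(u{\left(27,y{\left(7 \right)} \right)},1311 \right)} = - (-1332 + 1311 + 27^{2}) = - (-1332 + 1311 + 729) = \left(-1\right) 708 = -708$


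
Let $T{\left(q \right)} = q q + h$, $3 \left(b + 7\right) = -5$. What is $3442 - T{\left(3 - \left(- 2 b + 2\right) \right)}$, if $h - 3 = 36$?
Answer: $\frac{28226}{9} \approx 3136.2$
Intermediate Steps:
$b = - \frac{26}{3}$ ($b = -7 + \frac{1}{3} \left(-5\right) = -7 - \frac{5}{3} = - \frac{26}{3} \approx -8.6667$)
$h = 39$ ($h = 3 + 36 = 39$)
$T{\left(q \right)} = 39 + q^{2}$ ($T{\left(q \right)} = q q + 39 = q^{2} + 39 = 39 + q^{2}$)
$3442 - T{\left(3 - \left(- 2 b + 2\right) \right)} = 3442 - \left(39 + \left(3 - \left(\left(-2\right) \left(- \frac{26}{3}\right) + 2\right)\right)^{2}\right) = 3442 - \left(39 + \left(3 - \left(\frac{52}{3} + 2\right)\right)^{2}\right) = 3442 - \left(39 + \left(3 - \frac{58}{3}\right)^{2}\right) = 3442 - \left(39 + \left(- \frac{49}{3}\right)^{2}\right) = 3442 - \left(39 + \frac{2401}{9}\right) = 3442 - \frac{2752}{9} = \frac{28226}{9}$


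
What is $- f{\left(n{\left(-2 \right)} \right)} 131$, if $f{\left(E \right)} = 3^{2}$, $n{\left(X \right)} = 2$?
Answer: $-1179$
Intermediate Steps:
$f{\left(E \right)} = 9$
$- f{\left(n{\left(-2 \right)} \right)} 131 = - 9 \cdot 131 = \left(-1\right) 1179 = -1179$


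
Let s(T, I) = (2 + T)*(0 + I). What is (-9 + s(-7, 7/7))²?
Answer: 196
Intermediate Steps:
s(T, I) = I*(2 + T) (s(T, I) = (2 + T)*I = I*(2 + T))
(-9 + s(-7, 7/7))² = (-9 + (7/7)*(2 - 7))² = (-9 + (7*(⅐))*(-5))² = (-9 + 1*(-5))² = (-9 - 5)² = (-14)² = 196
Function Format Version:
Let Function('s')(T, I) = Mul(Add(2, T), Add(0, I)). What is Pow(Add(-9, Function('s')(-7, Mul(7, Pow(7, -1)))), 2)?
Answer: 196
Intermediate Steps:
Function('s')(T, I) = Mul(I, Add(2, T)) (Function('s')(T, I) = Mul(Add(2, T), I) = Mul(I, Add(2, T)))
Pow(Add(-9, Function('s')(-7, Mul(7, Pow(7, -1)))), 2) = Pow(Add(-9, Mul(Mul(7, Pow(7, -1)), Add(2, -7))), 2) = Pow(Add(-9, Mul(Mul(7, Rational(1, 7)), -5)), 2) = Pow(Add(-9, Mul(1, -5)), 2) = Pow(Add(-9, -5), 2) = Pow(-14, 2) = 196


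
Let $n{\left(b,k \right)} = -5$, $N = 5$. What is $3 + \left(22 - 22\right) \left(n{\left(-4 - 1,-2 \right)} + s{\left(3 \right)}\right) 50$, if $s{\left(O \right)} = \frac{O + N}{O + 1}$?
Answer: $3$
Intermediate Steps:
$s{\left(O \right)} = \frac{5 + O}{1 + O}$ ($s{\left(O \right)} = \frac{O + 5}{O + 1} = \frac{5 + O}{1 + O}$)
$3 + \left(22 - 22\right) \left(n{\left(-4 - 1,-2 \right)} + s{\left(3 \right)}\right) 50 = 3 + \left(22 - 22\right) \left(-5 + \frac{5 + 3}{1 + 3}\right) 50 = 3 + 0 \left(-5 + \frac{1}{4} \cdot 8\right) 50 = 3 + 0 \left(-5 + 2\right) 50 = 3 + 0 \left(-3\right) 50 = 3 + 0 \cdot 50 = 3 + 0 = 3$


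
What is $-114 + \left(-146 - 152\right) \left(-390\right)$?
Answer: $116106$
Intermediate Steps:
$-114 + \left(-146 - 152\right) \left(-390\right) = -114 - -116220 = -114 + 116220 = 116106$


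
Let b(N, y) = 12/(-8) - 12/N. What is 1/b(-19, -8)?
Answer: -38/33 ≈ -1.1515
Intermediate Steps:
b(N, y) = -3/2 - 12/N (b(N, y) = 12*(-⅛) - 12/N = -3/2 - 12/N)
1/b(-19, -8) = 1/(-3/2 - 12/(-19)) = 1/(-3/2 - 12*(-1/19)) = 1/(-3/2 + 12/19) = 1/(-33/38) = -38/33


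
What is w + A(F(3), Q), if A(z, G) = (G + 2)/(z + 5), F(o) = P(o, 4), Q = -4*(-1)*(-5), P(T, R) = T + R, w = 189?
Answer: 375/2 ≈ 187.50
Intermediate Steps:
P(T, R) = R + T
Q = -20 (Q = 4*(-5) = -20)
F(o) = 4 + o
A(z, G) = (2 + G)/(5 + z)
w + A(F(3), Q) = 189 + (2 - 20)/(5 + (4 + 3)) = 189 - 18/(5 + 7) = 189 - 18/12 = 189 + (1/12)*(-18) = 189 - 3/2 = 375/2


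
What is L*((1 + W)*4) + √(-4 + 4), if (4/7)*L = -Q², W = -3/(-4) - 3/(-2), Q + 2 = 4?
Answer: -91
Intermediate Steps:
Q = 2 (Q = -2 + 4 = 2)
W = 9/4 (W = -3*(-¼) - 3*(-½) = ¾ + 3/2 = 9/4 ≈ 2.2500)
L = -7 (L = 7*(-1*2²)/4 = 7*(-1*4)/4 = (7/4)*(-4) = -7)
L*((1 + W)*4) + √(-4 + 4) = -7*(1 + 9/4)*4 + √(-4 + 4) = -91*4/4 + √0 = -7*13 + 0 = -91 + 0 = -91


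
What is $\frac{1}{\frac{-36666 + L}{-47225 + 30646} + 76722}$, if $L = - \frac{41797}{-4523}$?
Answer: $\frac{74986817}{5753304372395} \approx 1.3034 \cdot 10^{-5}$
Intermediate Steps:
$L = \frac{41797}{4523}$ ($L = \left(-41797\right) \left(- \frac{1}{4523}\right) = \frac{41797}{4523} \approx 9.241$)
$\frac{1}{\frac{-36666 + L}{-47225 + 30646} + 76722} = \frac{1}{\frac{-36666 + \frac{41797}{4523}}{-47225 + 30646} + 76722} = \frac{1}{- \frac{165798521}{4523 \left(-16579\right)} + 76722} = \frac{1}{\left(- \frac{165798521}{4523}\right) \left(- \frac{1}{16579}\right) + 76722} = \frac{1}{\frac{165798521}{74986817} + 76722} = \frac{1}{\frac{5753304372395}{74986817}} = \frac{74986817}{5753304372395}$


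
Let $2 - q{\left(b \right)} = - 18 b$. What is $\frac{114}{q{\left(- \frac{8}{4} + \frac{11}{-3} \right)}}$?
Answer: $- \frac{57}{50} \approx -1.14$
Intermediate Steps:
$q{\left(b \right)} = 2 + 18 b$ ($q{\left(b \right)} = 2 - - 18 b = 2 + 18 b$)
$\frac{114}{q{\left(- \frac{8}{4} + \frac{11}{-3} \right)}} = \frac{114}{2 + 18 \left(- \frac{8}{4} + \frac{11}{-3}\right)} = \frac{114}{2 + 18 \left(\left(-8\right) \frac{1}{4} + 11 \left(- \frac{1}{3}\right)\right)} = \frac{114}{2 + 18 \left(-2 - \frac{11}{3}\right)} = \frac{114}{2 + 18 \left(- \frac{17}{3}\right)} = \frac{114}{2 - 102} = \frac{114}{-100} = 114 \left(- \frac{1}{100}\right) = - \frac{57}{50}$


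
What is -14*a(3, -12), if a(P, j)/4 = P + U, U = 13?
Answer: -896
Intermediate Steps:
a(P, j) = 52 + 4*P (a(P, j) = 4*(P + 13) = 4*(13 + P) = 52 + 4*P)
-14*a(3, -12) = -14*(52 + 4*3) = -14*(52 + 12) = -14*64 = -896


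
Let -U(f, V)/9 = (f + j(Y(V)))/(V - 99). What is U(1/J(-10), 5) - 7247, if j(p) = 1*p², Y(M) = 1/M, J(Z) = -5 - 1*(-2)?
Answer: -8515258/1175 ≈ -7247.0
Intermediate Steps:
J(Z) = -3 (J(Z) = -5 + 2 = -3)
Y(M) = 1/M
j(p) = p²
U(f, V) = -9*(f + V⁻²)/(-99 + V) (U(f, V) = -9*(f + (1/V)²)/(V - 99) = -9*(f + V⁻²)/(-99 + V))
U(1/J(-10), 5) - 7247 = 9*(-1 - 1*5²/(-3))/(5²*(-99 + 5)) - 7247 = 9*(1/25)*(-1 - 1*(-⅓)*25)/(-94) - 7247 = 9*(1/25)*(-1/94)*(-1 + 25/3) - 7247 = 9*(1/25)*(-1/94)*(22/3) - 7247 = -33/1175 - 7247 = -8515258/1175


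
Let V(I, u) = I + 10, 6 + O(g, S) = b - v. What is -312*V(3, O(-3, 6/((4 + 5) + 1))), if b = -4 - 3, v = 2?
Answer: -4056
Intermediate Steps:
b = -7
O(g, S) = -15 (O(g, S) = -6 + (-7 - 1*2) = -6 + (-7 - 2) = -6 - 9 = -15)
V(I, u) = 10 + I
-312*V(3, O(-3, 6/((4 + 5) + 1))) = -312*(10 + 3) = -312*13 = -4056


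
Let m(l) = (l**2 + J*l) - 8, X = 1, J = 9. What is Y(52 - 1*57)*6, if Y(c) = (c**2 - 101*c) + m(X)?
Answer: 3192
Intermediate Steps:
m(l) = -8 + l**2 + 9*l (m(l) = (l**2 + 9*l) - 8 = -8 + l**2 + 9*l)
Y(c) = 2 + c**2 - 101*c (Y(c) = (c**2 - 101*c) + (-8 + 1**2 + 9*1) = (c**2 - 101*c) + (-8 + 1 + 9) = (c**2 - 101*c) + 2 = 2 + c**2 - 101*c)
Y(52 - 1*57)*6 = (2 + (52 - 1*57)**2 - 101*(52 - 1*57))*6 = (2 + (52 - 57)**2 - 101*(52 - 57))*6 = (2 + (-5)**2 - 101*(-5))*6 = (2 + 25 + 505)*6 = 532*6 = 3192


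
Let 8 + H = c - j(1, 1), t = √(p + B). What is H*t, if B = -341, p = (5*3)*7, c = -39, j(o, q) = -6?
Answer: -82*I*√59 ≈ -629.85*I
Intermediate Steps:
p = 105 (p = 15*7 = 105)
t = 2*I*√59 (t = √(105 - 341) = √(-236) = 2*I*√59 ≈ 15.362*I)
H = -41 (H = -8 + (-39 - 1*(-6)) = -8 + (-39 + 6) = -8 - 33 = -41)
H*t = -82*I*√59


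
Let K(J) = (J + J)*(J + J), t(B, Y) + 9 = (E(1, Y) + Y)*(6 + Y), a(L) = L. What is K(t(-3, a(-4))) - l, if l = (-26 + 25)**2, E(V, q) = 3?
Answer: 483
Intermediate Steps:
t(B, Y) = -9 + (3 + Y)*(6 + Y)
K(J) = 4*J**2 (K(J) = (2*J)*(2*J) = 4*J**2)
l = 1 (l = (-1)**2 = 1)
K(t(-3, a(-4))) - l = 4*(9 + (-4)**2 + 9*(-4))**2 - 1*1 = 4*(9 + 16 - 36)**2 - 1 = 4*(-11)**2 - 1 = 4*121 - 1 = 484 - 1 = 483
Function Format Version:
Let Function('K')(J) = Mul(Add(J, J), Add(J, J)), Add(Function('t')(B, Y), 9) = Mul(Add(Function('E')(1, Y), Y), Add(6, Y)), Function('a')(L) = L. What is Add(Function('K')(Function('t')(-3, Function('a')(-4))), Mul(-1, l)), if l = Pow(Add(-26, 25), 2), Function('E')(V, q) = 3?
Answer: 483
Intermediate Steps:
Function('t')(B, Y) = Add(-9, Mul(Add(3, Y), Add(6, Y)))
Function('K')(J) = Mul(4, Pow(J, 2)) (Function('K')(J) = Mul(Mul(2, J), Mul(2, J)) = Mul(4, Pow(J, 2)))
l = 1 (l = Pow(-1, 2) = 1)
Add(Function('K')(Function('t')(-3, Function('a')(-4))), Mul(-1, l)) = Add(Mul(4, Pow(Add(9, Pow(-4, 2), Mul(9, -4)), 2)), Mul(-1, 1)) = Add(Mul(4, Pow(Add(9, 16, -36), 2)), -1) = Add(Mul(4, Pow(-11, 2)), -1) = Add(Mul(4, 121), -1) = Add(484, -1) = 483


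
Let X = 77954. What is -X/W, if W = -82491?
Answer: 77954/82491 ≈ 0.94500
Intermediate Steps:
-X/W = -77954/(-82491) = -77954*(-1)/82491 = -1*(-77954/82491) = 77954/82491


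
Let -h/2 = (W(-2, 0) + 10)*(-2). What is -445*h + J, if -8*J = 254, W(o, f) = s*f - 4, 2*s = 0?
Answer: -42847/4 ≈ -10712.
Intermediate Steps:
s = 0 (s = (1/2)*0 = 0)
W(o, f) = -4 (W(o, f) = 0*f - 4 = 0 - 4 = -4)
J = -127/4 (J = -1/8*254 = -127/4 ≈ -31.750)
h = 24 (h = -2*(-4 + 10)*(-2) = -12*(-2) = -2*(-12) = 24)
-445*h + J = -445*24 - 127/4 = -10680 - 127/4 = -42847/4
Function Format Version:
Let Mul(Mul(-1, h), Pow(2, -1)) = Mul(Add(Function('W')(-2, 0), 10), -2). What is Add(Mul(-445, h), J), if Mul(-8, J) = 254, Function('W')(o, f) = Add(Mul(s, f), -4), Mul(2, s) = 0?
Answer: Rational(-42847, 4) ≈ -10712.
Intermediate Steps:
s = 0 (s = Mul(Rational(1, 2), 0) = 0)
Function('W')(o, f) = -4 (Function('W')(o, f) = Add(Mul(0, f), -4) = Add(0, -4) = -4)
J = Rational(-127, 4) (J = Mul(Rational(-1, 8), 254) = Rational(-127, 4) ≈ -31.750)
h = 24 (h = Mul(-2, Mul(Add(-4, 10), -2)) = Mul(-2, Mul(6, -2)) = Mul(-2, -12) = 24)
Add(Mul(-445, h), J) = Add(Mul(-445, 24), Rational(-127, 4)) = Add(-10680, Rational(-127, 4)) = Rational(-42847, 4)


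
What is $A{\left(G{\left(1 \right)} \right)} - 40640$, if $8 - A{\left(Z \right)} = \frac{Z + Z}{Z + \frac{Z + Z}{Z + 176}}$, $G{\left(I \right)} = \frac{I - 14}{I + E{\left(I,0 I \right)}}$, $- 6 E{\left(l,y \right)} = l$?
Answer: $- \frac{8248697}{203} \approx -40634.0$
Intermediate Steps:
$E{\left(l,y \right)} = - \frac{l}{6}$
$G{\left(I \right)} = \frac{6 \left(-14 + I\right)}{5 I}$ ($G{\left(I \right)} = \frac{I - 14}{I - \frac{I}{6}} = \frac{-14 + I}{\frac{5}{6} I} = \left(-14 + I\right) \frac{6}{5 I} = \frac{6 \left(-14 + I\right)}{5 I}$)
$A{\left(Z \right)} = 8 - \frac{2 Z}{Z + \frac{2 Z}{176 + Z}}$ ($A{\left(Z \right)} = 8 - \frac{Z + Z}{Z + \frac{Z + Z}{Z + 176}} = 8 - \frac{2 Z}{Z + \frac{2 Z}{176 + Z}}$)
$A{\left(G{\left(1 \right)} \right)} - 40640 = \frac{2 \left(536 + 3 \frac{6 \left(-14 + 1\right)}{5 \cdot 1}\right)}{178 + \frac{6 \left(-14 + 1\right)}{5 \cdot 1}} - 40640 = \frac{2 \left(536 + 3 \cdot \frac{6}{5} \cdot 1 \left(-13\right)\right)}{178 + \frac{6}{5} \cdot 1 \left(-13\right)} - 40640 = \frac{2 \left(536 + 3 \left(- \frac{78}{5}\right)\right)}{178 - \frac{78}{5}} - 40640 = \frac{2 \left(536 - \frac{234}{5}\right)}{\frac{812}{5}} - 40640 = 2 \cdot \frac{5}{812} \cdot \frac{2446}{5} - 40640 = \frac{1223}{203} - 40640 = - \frac{8248697}{203}$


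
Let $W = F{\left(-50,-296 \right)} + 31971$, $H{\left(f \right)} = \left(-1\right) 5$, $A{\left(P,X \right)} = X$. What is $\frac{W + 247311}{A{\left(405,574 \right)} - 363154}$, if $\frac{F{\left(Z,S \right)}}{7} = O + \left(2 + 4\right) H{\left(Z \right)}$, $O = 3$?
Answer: $- \frac{93031}{120860} \approx -0.76974$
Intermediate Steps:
$H{\left(f \right)} = -5$
$F{\left(Z,S \right)} = -189$ ($F{\left(Z,S \right)} = 7 \left(3 + \left(2 + 4\right) \left(-5\right)\right) = 7 \left(3 + 6 \left(-5\right)\right) = 7 \left(3 - 30\right) = 7 \left(-27\right) = -189$)
$W = 31782$ ($W = -189 + 31971 = 31782$)
$\frac{W + 247311}{A{\left(405,574 \right)} - 363154} = \frac{31782 + 247311}{574 - 363154} = \frac{279093}{-362580} = 279093 \left(- \frac{1}{362580}\right) = - \frac{93031}{120860}$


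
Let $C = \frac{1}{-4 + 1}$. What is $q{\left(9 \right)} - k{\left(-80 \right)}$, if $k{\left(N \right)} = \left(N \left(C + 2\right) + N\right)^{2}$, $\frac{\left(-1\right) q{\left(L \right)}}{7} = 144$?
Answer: $- \frac{418672}{9} \approx -46519.0$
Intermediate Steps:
$C = - \frac{1}{3}$ ($C = \frac{1}{-3} = - \frac{1}{3} \approx -0.33333$)
$q{\left(L \right)} = -1008$ ($q{\left(L \right)} = \left(-7\right) 144 = -1008$)
$k{\left(N \right)} = \frac{64 N^{2}}{9}$ ($k{\left(N \right)} = \left(N \left(- \frac{1}{3} + 2\right) + N\right)^{2} = \left(N \frac{5}{3} + N\right)^{2} = \left(\frac{5 N}{3} + N\right)^{2} = \left(\frac{8 N}{3}\right)^{2} = \frac{64 N^{2}}{9}$)
$q{\left(9 \right)} - k{\left(-80 \right)} = -1008 - \frac{64 \left(-80\right)^{2}}{9} = -1008 - \frac{64}{9} \cdot 6400 = -1008 - \frac{409600}{9} = - \frac{418672}{9}$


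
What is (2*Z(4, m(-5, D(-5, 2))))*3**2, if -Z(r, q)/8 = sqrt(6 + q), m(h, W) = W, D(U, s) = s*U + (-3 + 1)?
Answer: -144*I*sqrt(6) ≈ -352.73*I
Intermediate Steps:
D(U, s) = -2 + U*s (D(U, s) = U*s - 2 = -2 + U*s)
Z(r, q) = -8*sqrt(6 + q)
(2*Z(4, m(-5, D(-5, 2))))*3**2 = (2*(-8*sqrt(6 + (-2 - 5*2))))*3**2 = (2*(-8*sqrt(6 + (-2 - 10))))*9 = (2*(-8*sqrt(6 - 12)))*9 = (2*(-8*I*sqrt(6)))*9 = -16*I*sqrt(6)*9 = -144*I*sqrt(6)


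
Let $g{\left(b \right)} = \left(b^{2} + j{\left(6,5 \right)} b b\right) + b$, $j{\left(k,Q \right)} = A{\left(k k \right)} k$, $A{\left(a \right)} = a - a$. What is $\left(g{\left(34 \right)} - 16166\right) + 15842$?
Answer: $866$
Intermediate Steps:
$A{\left(a \right)} = 0$
$j{\left(k,Q \right)} = 0$ ($j{\left(k,Q \right)} = 0 k = 0$)
$g{\left(b \right)} = b + b^{2}$ ($g{\left(b \right)} = \left(b^{2} + 0 b b\right) + b = \left(b^{2} + 0 b\right) + b = \left(b^{2} + 0\right) + b = b^{2} + b = b + b^{2}$)
$\left(g{\left(34 \right)} - 16166\right) + 15842 = \left(34 \left(1 + 34\right) - 16166\right) + 15842 = \left(34 \cdot 35 - 16166\right) + 15842 = \left(1190 - 16166\right) + 15842 = -14976 + 15842 = 866$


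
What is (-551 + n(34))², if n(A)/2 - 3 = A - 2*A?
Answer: 375769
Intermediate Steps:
n(A) = 6 - 2*A (n(A) = 6 + 2*(A - 2*A) = 6 + 2*(-A) = 6 - 2*A)
(-551 + n(34))² = (-551 + (6 - 2*34))² = (-551 + (6 - 68))² = (-551 - 62)² = (-613)² = 375769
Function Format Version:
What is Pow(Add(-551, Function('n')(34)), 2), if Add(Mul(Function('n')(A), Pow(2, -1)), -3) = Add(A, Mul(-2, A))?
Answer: 375769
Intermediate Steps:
Function('n')(A) = Add(6, Mul(-2, A)) (Function('n')(A) = Add(6, Mul(2, Add(A, Mul(-2, A)))) = Add(6, Mul(2, Mul(-1, A))) = Add(6, Mul(-2, A)))
Pow(Add(-551, Function('n')(34)), 2) = Pow(Add(-551, Add(6, Mul(-2, 34))), 2) = Pow(Add(-551, Add(6, -68)), 2) = Pow(Add(-551, -62), 2) = Pow(-613, 2) = 375769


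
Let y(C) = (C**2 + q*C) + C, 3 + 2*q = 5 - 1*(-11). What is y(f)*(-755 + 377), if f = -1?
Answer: 2457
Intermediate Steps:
q = 13/2 (q = -3/2 + (5 - 1*(-11))/2 = -3/2 + (5 + 11)/2 = -3/2 + (1/2)*16 = -3/2 + 8 = 13/2 ≈ 6.5000)
y(C) = C**2 + 15*C/2 (y(C) = (C**2 + 13*C/2) + C = C**2 + 15*C/2)
y(f)*(-755 + 377) = ((1/2)*(-1)*(15 + 2*(-1)))*(-755 + 377) = ((1/2)*(-1)*(15 - 2))*(-378) = ((1/2)*(-1)*13)*(-378) = -13/2*(-378) = 2457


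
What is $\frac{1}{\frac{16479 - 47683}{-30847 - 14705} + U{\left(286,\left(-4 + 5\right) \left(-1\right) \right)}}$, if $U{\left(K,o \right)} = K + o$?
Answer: $\frac{11388}{3253381} \approx 0.0035004$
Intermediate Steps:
$\frac{1}{\frac{16479 - 47683}{-30847 - 14705} + U{\left(286,\left(-4 + 5\right) \left(-1\right) \right)}} = \frac{1}{\frac{16479 - 47683}{-30847 - 14705} + \left(286 + \left(-4 + 5\right) \left(-1\right)\right)} = \frac{1}{- \frac{31204}{-30847 - 14705} + \left(286 + 1 \left(-1\right)\right)} = \frac{1}{- \frac{31204}{-30847 - 14705} + \left(286 - 1\right)} = \frac{1}{- \frac{31204}{-45552} + 285} = \frac{1}{\left(-31204\right) \left(- \frac{1}{45552}\right) + 285} = \frac{1}{\frac{7801}{11388} + 285} = \frac{1}{\frac{3253381}{11388}} = \frac{11388}{3253381}$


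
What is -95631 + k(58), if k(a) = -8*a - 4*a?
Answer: -96327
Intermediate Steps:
k(a) = -12*a
-95631 + k(58) = -95631 - 12*58 = -95631 - 696 = -96327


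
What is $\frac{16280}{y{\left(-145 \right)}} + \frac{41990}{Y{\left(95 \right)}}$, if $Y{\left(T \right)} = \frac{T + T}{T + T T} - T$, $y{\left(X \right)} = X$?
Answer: $- \frac{73294184}{132211} \approx -554.37$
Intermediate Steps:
$Y{\left(T \right)} = - T + \frac{2 T}{T + T^{2}}$ ($Y{\left(T \right)} = \frac{2 T}{T + T^{2}} - T = - T + \frac{2 T}{T + T^{2}}$)
$\frac{16280}{y{\left(-145 \right)}} + \frac{41990}{Y{\left(95 \right)}} = \frac{16280}{-145} + \frac{41990}{\frac{1}{1 + 95} \left(2 - 95 - 95^{2}\right)} = 16280 \left(- \frac{1}{145}\right) + \frac{41990}{\frac{1}{96} \left(2 - 95 - 9025\right)} = - \frac{3256}{29} + \frac{41990}{\frac{1}{96} \left(2 - 95 - 9025\right)} = - \frac{3256}{29} + \frac{41990}{\frac{1}{96} \left(-9118\right)} = - \frac{3256}{29} + \frac{41990}{- \frac{4559}{48}} = - \frac{3256}{29} + 41990 \left(- \frac{48}{4559}\right) = - \frac{3256}{29} - \frac{2015520}{4559} = - \frac{73294184}{132211}$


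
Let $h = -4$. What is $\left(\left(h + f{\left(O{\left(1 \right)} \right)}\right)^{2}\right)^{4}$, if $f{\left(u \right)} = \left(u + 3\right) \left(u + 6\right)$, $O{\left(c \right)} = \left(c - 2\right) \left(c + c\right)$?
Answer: $0$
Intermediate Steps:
$O{\left(c \right)} = 2 c \left(-2 + c\right)$ ($O{\left(c \right)} = \left(-2 + c\right) 2 c = 2 c \left(-2 + c\right)$)
$f{\left(u \right)} = \left(3 + u\right) \left(6 + u\right)$
$\left(\left(h + f{\left(O{\left(1 \right)} \right)}\right)^{2}\right)^{4} = \left(\left(-4 + \left(18 + \left(2 \cdot 1 \left(-2 + 1\right)\right)^{2} + 9 \cdot 2 \cdot 1 \left(-2 + 1\right)\right)\right)^{2}\right)^{4} = \left(\left(-4 + \left(18 + \left(2 \cdot 1 \left(-1\right)\right)^{2} + 9 \cdot 2 \cdot 1 \left(-1\right)\right)\right)^{2}\right)^{4} = \left(\left(-4 + \left(18 + \left(-2\right)^{2} + 9 \left(-2\right)\right)\right)^{2}\right)^{4} = \left(\left(-4 + \left(18 + 4 - 18\right)\right)^{2}\right)^{4} = \left(\left(-4 + 4\right)^{2}\right)^{4} = \left(0^{2}\right)^{4} = 0^{4} = 0$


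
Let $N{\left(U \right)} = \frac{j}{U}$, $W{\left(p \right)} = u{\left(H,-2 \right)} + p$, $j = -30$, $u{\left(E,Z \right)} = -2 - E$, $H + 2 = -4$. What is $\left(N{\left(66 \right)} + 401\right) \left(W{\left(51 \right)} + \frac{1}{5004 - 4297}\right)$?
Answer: $\frac{171331716}{7777} \approx 22031.0$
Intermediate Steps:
$H = -6$ ($H = -2 - 4 = -6$)
$W{\left(p \right)} = 4 + p$ ($W{\left(p \right)} = \left(-2 - -6\right) + p = \left(-2 + 6\right) + p = 4 + p$)
$N{\left(U \right)} = - \frac{30}{U}$
$\left(N{\left(66 \right)} + 401\right) \left(W{\left(51 \right)} + \frac{1}{5004 - 4297}\right) = \left(- \frac{30}{66} + 401\right) \left(\left(4 + 51\right) + \frac{1}{5004 - 4297}\right) = \left(\left(-30\right) \frac{1}{66} + 401\right) \left(55 + \frac{1}{707}\right) = \left(- \frac{5}{11} + 401\right) \left(55 + \frac{1}{707}\right) = \frac{4406}{11} \cdot \frac{38886}{707} = \frac{171331716}{7777}$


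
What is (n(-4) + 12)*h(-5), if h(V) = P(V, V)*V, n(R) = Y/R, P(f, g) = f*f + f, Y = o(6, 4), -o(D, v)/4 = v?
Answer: -1600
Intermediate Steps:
o(D, v) = -4*v
Y = -16 (Y = -4*4 = -16)
P(f, g) = f + f² (P(f, g) = f² + f = f + f²)
n(R) = -16/R
h(V) = V²*(1 + V) (h(V) = (V*(1 + V))*V = V²*(1 + V))
(n(-4) + 12)*h(-5) = (-16/(-4) + 12)*((-5)²*(1 - 5)) = (-16*(-¼) + 12)*(25*(-4)) = (4 + 12)*(-100) = 16*(-100) = -1600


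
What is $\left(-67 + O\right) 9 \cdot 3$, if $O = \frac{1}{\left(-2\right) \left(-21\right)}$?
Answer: $- \frac{25317}{14} \approx -1808.4$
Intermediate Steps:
$O = \frac{1}{42} \approx 0.02381$
$\left(-67 + O\right) 9 \cdot 3 = \left(-67 + \frac{1}{42}\right) 9 \cdot 3 = \left(- \frac{2813}{42}\right) 27 = - \frac{25317}{14}$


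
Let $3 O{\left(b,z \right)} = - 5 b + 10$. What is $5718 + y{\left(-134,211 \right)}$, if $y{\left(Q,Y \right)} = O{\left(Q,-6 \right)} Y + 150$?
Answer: $\frac{161084}{3} \approx 53695.0$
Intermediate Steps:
$O{\left(b,z \right)} = \frac{10}{3} - \frac{5 b}{3}$ ($O{\left(b,z \right)} = \frac{- 5 b + 10}{3} = \frac{10 - 5 b}{3} = \frac{10}{3} - \frac{5 b}{3}$)
$y{\left(Q,Y \right)} = 150 + Y \left(\frac{10}{3} - \frac{5 Q}{3}\right)$ ($y{\left(Q,Y \right)} = \left(\frac{10}{3} - \frac{5 Q}{3}\right) Y + 150 = Y \left(\frac{10}{3} - \frac{5 Q}{3}\right) + 150 = 150 + Y \left(\frac{10}{3} - \frac{5 Q}{3}\right)$)
$5718 + y{\left(-134,211 \right)} = 5718 - \left(-150 + \frac{1055 \left(-2 - 134\right)}{3}\right) = 5718 - \left(-150 + \frac{1055}{3} \left(-136\right)\right) = 5718 + \left(150 + \frac{143480}{3}\right) = 5718 + \frac{143930}{3} = \frac{161084}{3}$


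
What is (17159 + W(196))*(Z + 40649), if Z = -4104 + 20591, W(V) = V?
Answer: 991595280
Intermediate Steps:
Z = 16487
(17159 + W(196))*(Z + 40649) = (17159 + 196)*(16487 + 40649) = 17355*57136 = 991595280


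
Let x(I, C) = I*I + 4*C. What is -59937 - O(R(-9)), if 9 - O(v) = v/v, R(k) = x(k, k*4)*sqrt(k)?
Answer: -59945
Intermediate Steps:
x(I, C) = I**2 + 4*C
R(k) = sqrt(k)*(k**2 + 16*k) (R(k) = (k**2 + 4*(k*4))*sqrt(k) = (k**2 + 4*(4*k))*sqrt(k) = (k**2 + 16*k)*sqrt(k) = sqrt(k)*(k**2 + 16*k))
O(v) = 8 (O(v) = 9 - v/v = 9 - 1*1 = 9 - 1 = 8)
-59937 - O(R(-9)) = -59937 - 1*8 = -59937 - 8 = -59945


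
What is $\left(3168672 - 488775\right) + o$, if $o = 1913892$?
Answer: $4593789$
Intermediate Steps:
$\left(3168672 - 488775\right) + o = \left(3168672 - 488775\right) + 1913892 = 2679897 + 1913892 = 4593789$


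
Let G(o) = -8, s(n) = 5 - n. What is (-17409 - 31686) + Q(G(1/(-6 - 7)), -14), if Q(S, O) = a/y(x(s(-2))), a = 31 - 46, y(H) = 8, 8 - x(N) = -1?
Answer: -392775/8 ≈ -49097.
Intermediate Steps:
x(N) = 9 (x(N) = 8 - 1*(-1) = 8 + 1 = 9)
a = -15
Q(S, O) = -15/8
(-17409 - 31686) + Q(G(1/(-6 - 7)), -14) = (-17409 - 31686) - 15/8 = -49095 - 15/8 = -392775/8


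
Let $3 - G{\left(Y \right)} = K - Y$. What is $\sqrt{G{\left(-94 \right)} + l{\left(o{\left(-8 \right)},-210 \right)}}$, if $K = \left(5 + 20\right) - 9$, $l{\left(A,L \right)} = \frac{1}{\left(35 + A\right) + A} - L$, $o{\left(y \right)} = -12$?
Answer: $\frac{9 \sqrt{154}}{11} \approx 10.153$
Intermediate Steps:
$l{\left(A,L \right)} = \frac{1}{35 + 2 A} - L$
$K = 16$ ($K = 25 - 9 = 16$)
$G{\left(Y \right)} = -13 + Y$ ($G{\left(Y \right)} = 3 - \left(16 - Y\right) = 3 + \left(-16 + Y\right) = -13 + Y$)
$\sqrt{G{\left(-94 \right)} + l{\left(o{\left(-8 \right)},-210 \right)}} = \sqrt{\left(-13 - 94\right) + \frac{1 - -7350 - \left(-24\right) \left(-210\right)}{35 + 2 \left(-12\right)}} = \sqrt{-107 + \frac{1 + 7350 - 5040}{35 - 24}} = \sqrt{-107 + \frac{1}{11} \cdot 2311} = \sqrt{-107 + \frac{2311}{11}} = \sqrt{\frac{1134}{11}} = \frac{9 \sqrt{154}}{11}$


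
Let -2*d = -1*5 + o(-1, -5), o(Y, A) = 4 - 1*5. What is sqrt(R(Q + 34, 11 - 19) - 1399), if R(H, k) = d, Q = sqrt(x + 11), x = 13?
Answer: 2*I*sqrt(349) ≈ 37.363*I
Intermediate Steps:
o(Y, A) = -1 (o(Y, A) = 4 - 5 = -1)
Q = 2*sqrt(6) (Q = sqrt(13 + 11) = sqrt(24) = 2*sqrt(6) ≈ 4.8990)
d = 3 (d = -(-1*5 - 1)/2 = -(-5 - 1)/2 = -1/2*(-6) = 3)
R(H, k) = 3
sqrt(R(Q + 34, 11 - 19) - 1399) = sqrt(3 - 1399) = sqrt(-1396) = 2*I*sqrt(349)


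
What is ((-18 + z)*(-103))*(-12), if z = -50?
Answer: -84048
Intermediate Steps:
((-18 + z)*(-103))*(-12) = ((-18 - 50)*(-103))*(-12) = -68*(-103)*(-12) = 7004*(-12) = -84048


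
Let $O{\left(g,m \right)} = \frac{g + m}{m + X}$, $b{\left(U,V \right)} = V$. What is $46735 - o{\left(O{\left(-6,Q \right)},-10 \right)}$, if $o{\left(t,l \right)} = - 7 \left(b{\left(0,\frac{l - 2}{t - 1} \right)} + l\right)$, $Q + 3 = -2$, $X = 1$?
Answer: $46617$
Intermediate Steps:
$Q = -5$ ($Q = -3 - 2 = -5$)
$O{\left(g,m \right)} = \frac{g + m}{1 + m}$ ($O{\left(g,m \right)} = \frac{g + m}{m + 1} = \frac{g + m}{1 + m}$)
$o{\left(t,l \right)} = - 7 l - \frac{7 \left(-2 + l\right)}{-1 + t}$ ($o{\left(t,l \right)} = - 7 \left(\frac{l - 2}{t - 1} + l\right) = - 7 \left(\frac{-2 + l}{-1 + t} + l\right) = - 7 \left(l + \frac{-2 + l}{-1 + t}\right) = - 7 l - \frac{7 \left(-2 + l\right)}{-1 + t}$)
$46735 - o{\left(O{\left(-6,Q \right)},-10 \right)} = 46735 - \frac{7 \left(2 - - 10 \frac{-6 - 5}{1 - 5}\right)}{-1 + \frac{-6 - 5}{1 - 5}} = 46735 - \frac{7 \left(2 - - 10 \frac{1}{-4} \left(-11\right)\right)}{-1 + \frac{1}{-4} \left(-11\right)} = 46735 - \frac{7 \left(2 - - 10 \left(\left(- \frac{1}{4}\right) \left(-11\right)\right)\right)}{-1 - - \frac{11}{4}} = 46735 - \frac{7 \left(2 - \left(-10\right) \frac{11}{4}\right)}{-1 + \frac{11}{4}} = 46735 - \frac{7 \left(2 + \frac{55}{2}\right)}{\frac{7}{4}} = 46735 - 7 \cdot \frac{4}{7} \cdot \frac{59}{2} = 46735 - 118 = 46617$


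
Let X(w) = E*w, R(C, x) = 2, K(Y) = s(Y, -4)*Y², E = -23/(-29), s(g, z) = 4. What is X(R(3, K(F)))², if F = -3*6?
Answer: 2116/841 ≈ 2.5161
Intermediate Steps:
F = -18
E = 23/29 (E = -23*(-1/29) = 23/29 ≈ 0.79310)
K(Y) = 4*Y²
X(w) = 23*w/29
X(R(3, K(F)))² = ((23/29)*2)² = (46/29)² = 2116/841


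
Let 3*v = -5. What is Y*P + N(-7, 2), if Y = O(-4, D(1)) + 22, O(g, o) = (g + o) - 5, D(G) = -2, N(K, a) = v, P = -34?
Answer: -1127/3 ≈ -375.67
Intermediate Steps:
v = -5/3 (v = (⅓)*(-5) = -5/3 ≈ -1.6667)
N(K, a) = -5/3
O(g, o) = -5 + g + o
Y = 11 (Y = (-5 - 4 - 2) + 22 = -11 + 22 = 11)
Y*P + N(-7, 2) = 11*(-34) - 5/3 = -374 - 5/3 = -1127/3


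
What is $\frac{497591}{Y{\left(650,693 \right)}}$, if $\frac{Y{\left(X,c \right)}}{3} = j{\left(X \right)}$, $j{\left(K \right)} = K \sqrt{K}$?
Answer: $\frac{497591 \sqrt{26}}{253500} \approx 10.009$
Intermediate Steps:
$j{\left(K \right)} = K^{\frac{3}{2}}$
$Y{\left(X,c \right)} = 3 X^{\frac{3}{2}}$
$\frac{497591}{Y{\left(650,693 \right)}} = \frac{497591}{3 \cdot 650^{\frac{3}{2}}} = \frac{497591}{3 \cdot 3250 \sqrt{26}} = \frac{497591}{9750 \sqrt{26}} = 497591 \frac{\sqrt{26}}{253500} = \frac{497591 \sqrt{26}}{253500}$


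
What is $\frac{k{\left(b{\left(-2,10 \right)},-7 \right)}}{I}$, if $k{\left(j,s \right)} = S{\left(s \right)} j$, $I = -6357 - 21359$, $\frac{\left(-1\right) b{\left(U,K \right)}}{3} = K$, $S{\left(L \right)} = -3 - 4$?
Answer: $- \frac{105}{13858} \approx -0.0075769$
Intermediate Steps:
$S{\left(L \right)} = -7$ ($S{\left(L \right)} = -3 - 4 = -7$)
$b{\left(U,K \right)} = - 3 K$
$I = -27716$
$k{\left(j,s \right)} = - 7 j$
$\frac{k{\left(b{\left(-2,10 \right)},-7 \right)}}{I} = \frac{\left(-7\right) \left(\left(-3\right) 10\right)}{-27716} = \left(-7\right) \left(-30\right) \left(- \frac{1}{27716}\right) = 210 \left(- \frac{1}{27716}\right) = - \frac{105}{13858}$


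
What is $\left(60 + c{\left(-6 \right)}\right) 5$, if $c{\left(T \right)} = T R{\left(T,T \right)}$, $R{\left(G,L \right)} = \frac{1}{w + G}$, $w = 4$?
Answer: $315$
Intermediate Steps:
$R{\left(G,L \right)} = \frac{1}{4 + G}$
$c{\left(T \right)} = \frac{T}{4 + T}$
$\left(60 + c{\left(-6 \right)}\right) 5 = \left(60 - \frac{6}{4 - 6}\right) 5 = \left(60 - \frac{6}{-2}\right) 5 = \left(60 - -3\right) 5 = \left(60 + 3\right) 5 = 63 \cdot 5 = 315$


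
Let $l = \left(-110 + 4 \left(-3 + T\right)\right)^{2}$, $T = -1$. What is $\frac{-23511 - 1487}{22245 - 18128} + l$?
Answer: $\frac{65336494}{4117} \approx 15870.0$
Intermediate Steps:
$l = 15876$ ($l = \left(-110 + 4 \left(-3 - 1\right)\right)^{2} = \left(-110 + 4 \left(-4\right)\right)^{2} = \left(-110 - 16\right)^{2} = \left(-126\right)^{2} = 15876$)
$\frac{-23511 - 1487}{22245 - 18128} + l = \frac{-23511 - 1487}{22245 - 18128} + 15876 = - \frac{24998}{4117} + 15876 = \frac{65336494}{4117}$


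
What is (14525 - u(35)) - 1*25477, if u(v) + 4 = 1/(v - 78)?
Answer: -470763/43 ≈ -10948.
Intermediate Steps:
u(v) = -4 + 1/(-78 + v) (u(v) = -4 + 1/(v - 78) = -4 + 1/(-78 + v))
(14525 - u(35)) - 1*25477 = (14525 - (313 - 4*35)/(-78 + 35)) - 1*25477 = (14525 - (313 - 140)/(-43)) - 25477 = (14525 - (-1)*173/43) - 25477 = (14525 - 1*(-173/43)) - 25477 = (14525 + 173/43) - 25477 = 624748/43 - 25477 = -470763/43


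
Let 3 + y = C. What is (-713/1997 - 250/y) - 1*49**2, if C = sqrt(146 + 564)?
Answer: -3363150260/1399897 - 250*sqrt(710)/701 ≈ -2411.9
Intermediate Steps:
C = sqrt(710) ≈ 26.646
y = -3 + sqrt(710) ≈ 23.646
(-713/1997 - 250/y) - 1*49**2 = (-713/1997 - 250/(-3 + sqrt(710))) - 1*49**2 = (-713*1/1997 - 250/(-3 + sqrt(710))) - 1*2401 = (-713/1997 - 250/(-3 + sqrt(710))) - 2401 = -4795510/1997 - 250/(-3 + sqrt(710))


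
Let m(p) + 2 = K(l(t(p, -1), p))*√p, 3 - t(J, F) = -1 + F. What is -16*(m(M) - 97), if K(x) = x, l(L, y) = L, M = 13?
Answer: 1584 - 80*√13 ≈ 1295.6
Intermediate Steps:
t(J, F) = 4 - F (t(J, F) = 3 - (-1 + F) = 3 + (1 - F) = 4 - F)
m(p) = -2 + 5*√p (m(p) = -2 + (4 - 1*(-1))*√p = -2 + (4 + 1)*√p = -2 + 5*√p)
-16*(m(M) - 97) = -16*((-2 + 5*√13) - 97) = -16*(-99 + 5*√13) = 1584 - 80*√13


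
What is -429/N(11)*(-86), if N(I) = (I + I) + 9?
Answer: 36894/31 ≈ 1190.1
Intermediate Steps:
N(I) = 9 + 2*I (N(I) = 2*I + 9 = 9 + 2*I)
-429/N(11)*(-86) = -429/(9 + 2*11)*(-86) = -429/(9 + 22)*(-86) = -429/31*(-86) = 36894/31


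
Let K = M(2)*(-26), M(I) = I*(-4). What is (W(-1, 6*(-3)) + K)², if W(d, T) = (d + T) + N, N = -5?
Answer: 33856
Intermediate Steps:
M(I) = -4*I
W(d, T) = -5 + T + d (W(d, T) = (d + T) - 5 = (T + d) - 5 = -5 + T + d)
K = 208 (K = -4*2*(-26) = -8*(-26) = 208)
(W(-1, 6*(-3)) + K)² = ((-5 + 6*(-3) - 1) + 208)² = ((-5 - 18 - 1) + 208)² = (-24 + 208)² = 184² = 33856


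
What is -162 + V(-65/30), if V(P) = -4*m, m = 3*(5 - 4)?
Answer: -174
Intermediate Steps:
m = 3 (m = 3*1 = 3)
V(P) = -12 (V(P) = -4*3 = -12)
-162 + V(-65/30) = -162 - 12 = -174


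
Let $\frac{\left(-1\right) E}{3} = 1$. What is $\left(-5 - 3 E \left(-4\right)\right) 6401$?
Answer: $-262441$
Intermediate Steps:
$E = -3$ ($E = \left(-3\right) 1 = -3$)
$\left(-5 - 3 E \left(-4\right)\right) 6401 = \left(-5 - 3 \left(-3\right) \left(-4\right)\right) 6401 = \left(-5 - \left(-9\right) \left(-4\right)\right) 6401 = \left(-5 - 36\right) 6401 = \left(-41\right) 6401 = -262441$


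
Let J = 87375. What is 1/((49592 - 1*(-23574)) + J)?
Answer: 1/160541 ≈ 6.2289e-6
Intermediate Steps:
1/((49592 - 1*(-23574)) + J) = 1/((49592 - 1*(-23574)) + 87375) = 1/((49592 + 23574) + 87375) = 1/(73166 + 87375) = 1/160541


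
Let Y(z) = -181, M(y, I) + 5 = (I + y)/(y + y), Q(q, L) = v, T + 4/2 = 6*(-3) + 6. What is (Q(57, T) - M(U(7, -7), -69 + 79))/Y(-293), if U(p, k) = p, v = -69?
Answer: 913/2534 ≈ 0.36030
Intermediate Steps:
T = -14 (T = -2 + (6*(-3) + 6) = -2 + (-18 + 6) = -2 - 12 = -14)
Q(q, L) = -69
M(y, I) = -5 + (I + y)/(2*y) (M(y, I) = -5 + (I + y)/(y + y) = -5 + (I + y)/((2*y)) = -5 + (I + y)*(1/(2*y)) = -5 + (I + y)/(2*y))
(Q(57, T) - M(U(7, -7), -69 + 79))/Y(-293) = (-69 - ((-69 + 79) - 9*7)/(2*7))/(-181) = (-69 - (10 - 63)/(2*7))*(-1/181) = (-69 - (-53)/(2*7))*(-1/181) = (-69 - 1*(-53/14))*(-1/181) = (-69 + 53/14)*(-1/181) = -913/14*(-1/181) = 913/2534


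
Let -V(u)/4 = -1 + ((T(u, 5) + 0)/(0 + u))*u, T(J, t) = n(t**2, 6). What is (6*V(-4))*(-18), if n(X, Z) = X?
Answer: 10368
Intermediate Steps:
T(J, t) = t**2
V(u) = -96 (V(u) = -4*(-1 + ((5**2 + 0)/(0 + u))*u) = -4*(-1 + ((25 + 0)/u)*u) = -4*(-1 + (25/u)*u) = -4*(-1 + 25) = -4*24 = -96)
(6*V(-4))*(-18) = (6*(-96))*(-18) = -576*(-18) = 10368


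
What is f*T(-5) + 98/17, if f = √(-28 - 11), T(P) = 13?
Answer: 98/17 + 13*I*√39 ≈ 5.7647 + 81.185*I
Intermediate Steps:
f = I*√39 (f = √(-39) = I*√39 ≈ 6.245*I)
f*T(-5) + 98/17 = (I*√39)*13 + 98/17 = 13*I*√39 + 98*(1/17) = 13*I*√39 + 98/17 = 98/17 + 13*I*√39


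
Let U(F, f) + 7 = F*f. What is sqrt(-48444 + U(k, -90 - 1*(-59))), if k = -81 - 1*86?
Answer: I*sqrt(43274) ≈ 208.02*I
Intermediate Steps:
k = -167 (k = -81 - 86 = -167)
U(F, f) = -7 + F*f
sqrt(-48444 + U(k, -90 - 1*(-59))) = sqrt(-48444 + (-7 - 167*(-90 - 1*(-59)))) = sqrt(-48444 + (-7 - 167*(-90 + 59))) = sqrt(-48444 + (-7 - 167*(-31))) = sqrt(-48444 + (-7 + 5177)) = sqrt(-48444 + 5170) = sqrt(-43274) = I*sqrt(43274)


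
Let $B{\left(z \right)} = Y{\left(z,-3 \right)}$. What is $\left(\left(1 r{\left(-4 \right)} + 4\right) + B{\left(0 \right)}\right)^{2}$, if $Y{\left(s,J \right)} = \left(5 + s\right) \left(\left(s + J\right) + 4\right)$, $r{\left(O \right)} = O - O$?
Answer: $81$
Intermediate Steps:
$r{\left(O \right)} = 0$
$Y{\left(s,J \right)} = \left(5 + s\right) \left(4 + J + s\right)$ ($Y{\left(s,J \right)} = \left(5 + s\right) \left(\left(J + s\right) + 4\right) = \left(5 + s\right) \left(4 + J + s\right)$)
$B{\left(z \right)} = 5 + z^{2} + 6 z$ ($B{\left(z \right)} = 20 + z^{2} + 5 \left(-3\right) + 9 z - 3 z = 20 + z^{2} - 15 + 9 z - 3 z = 5 + z^{2} + 6 z$)
$\left(\left(1 r{\left(-4 \right)} + 4\right) + B{\left(0 \right)}\right)^{2} = \left(\left(1 \cdot 0 + 4\right) + \left(5 + 0^{2} + 6 \cdot 0\right)\right)^{2} = \left(\left(0 + 4\right) + \left(5 + 0 + 0\right)\right)^{2} = \left(4 + 5\right)^{2} = 9^{2} = 81$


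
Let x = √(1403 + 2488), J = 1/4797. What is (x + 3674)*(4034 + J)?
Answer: 71095937726/4797 + 19351099*√3891/4797 ≈ 1.5073e+7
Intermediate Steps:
J = 1/4797 ≈ 0.00020846
x = √3891 ≈ 62.378
(x + 3674)*(4034 + J) = (√3891 + 3674)*(4034 + 1/4797) = (3674 + √3891)*(19351099/4797) = 71095937726/4797 + 19351099*√3891/4797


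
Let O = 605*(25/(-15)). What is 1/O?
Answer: -3/3025 ≈ -0.00099174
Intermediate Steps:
O = -3025/3 (O = 605*(25*(-1/15)) = 605*(-5/3) = -3025/3 ≈ -1008.3)
1/O = 1/(-3025/3) = -3/3025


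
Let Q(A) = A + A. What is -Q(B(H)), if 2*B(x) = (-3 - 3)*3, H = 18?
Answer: 18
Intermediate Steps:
B(x) = -9 (B(x) = ((-3 - 3)*3)/2 = (-6*3)/2 = (1/2)*(-18) = -9)
Q(A) = 2*A
-Q(B(H)) = -2*(-9) = -1*(-18) = 18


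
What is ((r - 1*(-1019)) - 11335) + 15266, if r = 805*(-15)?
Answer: -7125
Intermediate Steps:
r = -12075
((r - 1*(-1019)) - 11335) + 15266 = ((-12075 - 1*(-1019)) - 11335) + 15266 = ((-12075 + 1019) - 11335) + 15266 = (-11056 - 11335) + 15266 = -22391 + 15266 = -7125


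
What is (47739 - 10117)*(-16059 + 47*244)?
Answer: -172722602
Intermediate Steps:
(47739 - 10117)*(-16059 + 47*244) = 37622*(-16059 + 11468) = 37622*(-4591) = -172722602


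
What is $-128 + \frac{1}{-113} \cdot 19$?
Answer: $- \frac{14483}{113} \approx -128.17$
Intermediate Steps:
$-128 + \frac{1}{-113} \cdot 19 = -128 - \frac{19}{113} = - \frac{14483}{113}$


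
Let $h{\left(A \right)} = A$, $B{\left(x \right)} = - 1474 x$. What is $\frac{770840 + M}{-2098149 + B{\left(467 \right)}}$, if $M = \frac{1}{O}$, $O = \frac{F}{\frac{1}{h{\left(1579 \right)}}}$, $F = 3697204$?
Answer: $- \frac{4500075362817441}{16267307740929812} \approx -0.27663$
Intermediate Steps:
$O = 5837885116$ ($O = \frac{3697204}{\frac{1}{1579}} = 3697204 \frac{1}{\frac{1}{1579}} = 3697204 \cdot 1579 = 5837885116$)
$M = \frac{1}{5837885116} \approx 1.7129 \cdot 10^{-10}$
$\frac{770840 + M}{-2098149 + B{\left(467 \right)}} = \frac{770840 + \frac{1}{5837885116}}{-2098149 - 688358} = \frac{4500075362817441}{5837885116 \left(-2098149 - 688358\right)} = \frac{4500075362817441}{5837885116 \left(-2786507\right)} = \frac{4500075362817441}{5837885116} \left(- \frac{1}{2786507}\right) = - \frac{4500075362817441}{16267307740929812}$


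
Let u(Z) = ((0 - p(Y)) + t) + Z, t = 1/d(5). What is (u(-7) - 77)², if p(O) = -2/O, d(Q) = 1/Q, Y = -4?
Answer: 25281/4 ≈ 6320.3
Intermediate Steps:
t = 5 (t = 1/(1/5) = 1/(⅕) = 5)
u(Z) = 9/2 + Z (u(Z) = ((0 - (-2)/(-4)) + 5) + Z = ((0 - (-2)*(-1)/4) + 5) + Z = ((0 - 1*½) + 5) + Z = ((0 - ½) + 5) + Z = (-½ + 5) + Z = 9/2 + Z)
(u(-7) - 77)² = ((9/2 - 7) - 77)² = (-5/2 - 77)² = (-159/2)² = 25281/4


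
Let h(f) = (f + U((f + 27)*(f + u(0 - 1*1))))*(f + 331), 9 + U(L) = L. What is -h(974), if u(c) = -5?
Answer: -1267068870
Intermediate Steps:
U(L) = -9 + L
h(f) = (331 + f)*(-9 + f + (-5 + f)*(27 + f)) (h(f) = (f + (-9 + (f + 27)*(f - 5)))*(f + 331) = (f + (-9 + (27 + f)*(-5 + f)))*(331 + f) = (f + (-9 + (-5 + f)*(27 + f)))*(331 + f) = (-9 + f + (-5 + f)*(27 + f))*(331 + f) = (331 + f)*(-9 + f + (-5 + f)*(27 + f)))
-h(974) = -(-47664 + 974**3 + 354*974**2 + 7469*974) = -(-47664 + 924010424 + 354*948676 + 7274806) = -(-47664 + 924010424 + 335831304 + 7274806) = -1*1267068870 = -1267068870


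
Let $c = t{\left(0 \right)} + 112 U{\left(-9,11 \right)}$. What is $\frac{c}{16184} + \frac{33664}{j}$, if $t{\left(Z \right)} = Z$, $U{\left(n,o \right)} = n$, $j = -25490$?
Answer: $- \frac{5093858}{3683305} \approx -1.383$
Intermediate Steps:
$c = -1008$ ($c = 0 + 112 \left(-9\right) = 0 - 1008 = -1008$)
$\frac{c}{16184} + \frac{33664}{j} = - \frac{1008}{16184} + \frac{33664}{-25490} = \left(-1008\right) \frac{1}{16184} + 33664 \left(- \frac{1}{25490}\right) = - \frac{18}{289} - \frac{16832}{12745} = - \frac{5093858}{3683305}$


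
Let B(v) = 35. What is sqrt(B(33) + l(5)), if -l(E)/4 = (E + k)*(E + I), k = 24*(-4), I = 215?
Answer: 7*sqrt(1635) ≈ 283.05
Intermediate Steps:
k = -96
l(E) = -4*(-96 + E)*(215 + E) (l(E) = -4*(E - 96)*(E + 215) = -4*(-96 + E)*(215 + E))
sqrt(B(33) + l(5)) = sqrt(35 + (82560 - 476*5 - 4*5**2)) = sqrt(35 + (82560 - 2380 - 4*25)) = sqrt(35 + (82560 - 2380 - 100)) = sqrt(35 + 80080) = sqrt(80115) = 7*sqrt(1635)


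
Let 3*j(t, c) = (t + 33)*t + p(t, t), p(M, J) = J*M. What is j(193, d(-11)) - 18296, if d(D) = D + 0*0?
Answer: 25979/3 ≈ 8659.7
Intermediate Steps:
d(D) = D (d(D) = D + 0 = D)
j(t, c) = t²/3 + t*(33 + t)/3 (j(t, c) = ((t + 33)*t + t*t)/3 = ((33 + t)*t + t²)/3 = (t*(33 + t) + t²)/3 = (t² + t*(33 + t))/3 = t²/3 + t*(33 + t)/3)
j(193, d(-11)) - 18296 = (⅓)*193*(33 + 2*193) - 18296 = (⅓)*193*(33 + 386) - 18296 = (⅓)*193*419 - 18296 = 80867/3 - 18296 = 25979/3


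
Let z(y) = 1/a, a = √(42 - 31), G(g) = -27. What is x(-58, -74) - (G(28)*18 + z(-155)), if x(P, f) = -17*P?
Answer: 1472 - √11/11 ≈ 1471.7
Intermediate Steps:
a = √11 ≈ 3.3166
z(y) = √11/11 (z(y) = 1/(√11) = √11/11)
x(-58, -74) - (G(28)*18 + z(-155)) = -17*(-58) - (-27*18 + √11/11) = 986 - (-486 + √11/11) = 986 + (486 - √11/11) = 1472 - √11/11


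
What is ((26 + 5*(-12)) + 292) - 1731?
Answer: -1473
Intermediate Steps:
((26 + 5*(-12)) + 292) - 1731 = ((26 - 60) + 292) - 1731 = (-34 + 292) - 1731 = 258 - 1731 = -1473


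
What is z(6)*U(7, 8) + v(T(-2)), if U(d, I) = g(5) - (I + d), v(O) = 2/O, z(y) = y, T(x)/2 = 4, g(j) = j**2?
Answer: 241/4 ≈ 60.250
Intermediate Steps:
T(x) = 8 (T(x) = 2*4 = 8)
U(d, I) = 25 - I - d (U(d, I) = 5**2 - (I + d) = 25 + (-I - d) = 25 - I - d)
z(6)*U(7, 8) + v(T(-2)) = 6*(25 - 1*8 - 1*7) + 2/8 = 6*(25 - 8 - 7) + 2*(1/8) = 6*10 + 1/4 = 60 + 1/4 = 241/4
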